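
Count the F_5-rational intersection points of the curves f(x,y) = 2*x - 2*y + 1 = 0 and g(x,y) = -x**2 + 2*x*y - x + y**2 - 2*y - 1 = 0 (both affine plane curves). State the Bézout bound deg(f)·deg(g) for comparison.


Common zeros: {(4, 2)}; count = 1; Bézout bound = 2.

deg(f) = 1, deg(g) = 2, so Bézout bound = 2.
Scan x ∈ F_5. For each x, list the y ∈ F_5 with f(x, y) ≡ 0 and those with g(x, y) ≡ 0 (mod 5); the common zeros in that column are the intersection.
  x = 0: f ≡ 0 at y ∈ {3}; g ≡ 0 at y ∈ ∅; common: ∅.
  x = 1: f ≡ 0 at y ∈ {4}; g ≡ 0 at y ∈ ∅; common: ∅.
  x = 2: f ≡ 0 at y ∈ {0}; g ≡ 0 at y ∈ ∅; common: ∅.
  x = 3: f ≡ 0 at y ∈ {1}; g ≡ 0 at y ∈ ∅; common: ∅.
  x = 4: f ≡ 0 at y ∈ {2}; g ≡ 0 at y ∈ {2}; common: {2}.
Collecting: common zeros = {(4, 2)}, so the count is 1.
Comparison with the Bézout bound: 1 ≤ 2 = deg(f)·deg(g), as expected for curves with no common component (the affine F_5-count falls short of the bound because intersections may lie at infinity, over extension fields, or carry multiplicity).


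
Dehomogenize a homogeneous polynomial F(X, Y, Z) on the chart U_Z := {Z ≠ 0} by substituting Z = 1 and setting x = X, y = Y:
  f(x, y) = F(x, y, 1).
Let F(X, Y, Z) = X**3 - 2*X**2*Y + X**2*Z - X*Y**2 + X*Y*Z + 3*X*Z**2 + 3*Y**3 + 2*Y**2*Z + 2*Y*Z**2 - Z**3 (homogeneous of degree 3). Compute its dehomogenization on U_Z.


f(x, y) = x**3 - 2*x**2*y + x**2 - x*y**2 + x*y + 3*x + 3*y**3 + 2*y**2 + 2*y - 1

On U_Z we set Z = 1. Each monomial c·X^i·Y^j·Z^k in F becomes c·x^i·y^j·1^k = c·x^i·y^j.
Substituting Z = 1: F(X, Y, 1) = x**3 - 2*x**2*y + x**2 - x*y**2 + x*y + 3*x + 3*y**3 + 2*y**2 + 2*y - 1.
Note: deg(f) ≤ deg(F) = 3; strict inequality happens when F is divisible by Z (lost terms).


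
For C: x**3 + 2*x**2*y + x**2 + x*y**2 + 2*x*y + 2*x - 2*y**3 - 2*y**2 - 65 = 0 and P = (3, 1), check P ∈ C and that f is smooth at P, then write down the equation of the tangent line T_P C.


Tangent line at P: 50*x + 20*y - 170 = 0.

Step 1: f(3, 1) = 0, so P lies on C.
Step 2: partial derivatives
  f_x(x, y) = 3*x**2 + 4*x*y + 2*x + y**2 + 2*y + 2, f_y(x, y) = 2*x**2 + 2*x*y + 2*x - 6*y**2 - 4*y.
  f_x(P) = 50, f_y(P) = 20 (gradient nonzero, so P is smooth).
Step 3: tangent line at P: 50·(x − 3) + 20·(y − 1) = 0.
Expanding: 50*x + 20*y - 170 = 0.


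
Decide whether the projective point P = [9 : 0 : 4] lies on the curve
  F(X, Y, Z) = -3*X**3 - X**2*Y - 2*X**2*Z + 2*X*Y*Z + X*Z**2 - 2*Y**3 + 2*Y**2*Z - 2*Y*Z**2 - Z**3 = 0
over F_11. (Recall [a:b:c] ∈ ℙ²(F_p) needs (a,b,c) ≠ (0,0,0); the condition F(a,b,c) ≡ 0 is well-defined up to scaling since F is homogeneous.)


F(9,0,4) ≡ 6 (mod 11); P is NOT on the curve.

Evaluate F(9, 0, 4) term-by-term (mod 11).
  -3*X**3 ↦ -3·729·1·1 = -2187
  -X**2*Y ↦ -1·81·0·1 = 0
  -2*X**2*Z ↦ -2·81·1·4 = -648
  2*X*Y*Z ↦ 2·9·0·4 = 0
  X*Z**2 ↦ 1·9·1·16 = 144
  -2*Y**3 ↦ -2·1·0·1 = 0
  2*Y**2*Z ↦ 2·1·0·4 = 0
  -2*Y*Z**2 ↦ -2·1·0·16 = 0
  -Z**3 ↦ -1·1·1·64 = -64
Sum: F(9, 0, 4) = (-2187) + (0) + (-648) + (0) + (144) + (0) + (0) + (0) + (-64) = -2755.
Reducing mod 11: -2755 ≡ 6 (mod 11).
Since F(a, b, c) ≡ 6 ≠ 0 (mod 11), P does NOT lie on the curve.


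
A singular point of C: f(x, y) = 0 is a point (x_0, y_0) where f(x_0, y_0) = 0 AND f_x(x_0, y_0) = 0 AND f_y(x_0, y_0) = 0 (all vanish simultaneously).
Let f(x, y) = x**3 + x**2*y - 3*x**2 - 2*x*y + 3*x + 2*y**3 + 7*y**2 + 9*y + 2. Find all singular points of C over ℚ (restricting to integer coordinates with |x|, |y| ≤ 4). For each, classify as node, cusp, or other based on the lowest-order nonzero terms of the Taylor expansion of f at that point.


Singular points: {(1, -1)}; classification: node.

Compute partial derivatives:
  f_x = 3*x**2 + 2*x*y - 6*x - 2*y + 3.
  f_y = x**2 - 2*x + 6*y**2 + 14*y + 9.
Scan x_0 ∈ {−4, ..., 4}. For each x_0, f_y(x_0, y) is a polynomial in y; find its integer roots y ∈ {−4, ..., 4}, then test f_x and f at those candidates.
  x = -4: f_y(-4, y) = 6*y**2 + 14*y + 33; no integer root y with |y| ≤ 4.
  x = -3: f_y(-3, y) = 6*y**2 + 14*y + 24; no integer root y with |y| ≤ 4.
  x = -2: f_y(-2, y) = 6*y**2 + 14*y + 17; no integer root y with |y| ≤ 4.
  x = -1: f_y(-1, y) = 6*y**2 + 14*y + 12; no integer root y with |y| ≤ 4.
  x = 0: f_y(0, y) = 6*y**2 + 14*y + 9; no integer root y with |y| ≤ 4.
  x = 1: f_y(1, y) = 6*y**2 + 14*y + 8; vanishes at y ∈ {-1}. (1, -1): f_x = 0, f = 0 — SINGULAR.
  x = 2: f_y(2, y) = 6*y**2 + 14*y + 9; no integer root y with |y| ≤ 4.
  x = 3: f_y(3, y) = 6*y**2 + 14*y + 12; no integer root y with |y| ≤ 4.
  x = 4: f_y(4, y) = 6*y**2 + 14*y + 17; no integer root y with |y| ≤ 4.
Only singular point on the grid: (1, -1).
Classify: substitute x = 1 + u, y = -1 + v and expand: f = u**3 + u**2*v - u**2 + 2*v**3 + v**2.
No constant or linear terms (consistent with a singular point). Quadratic part: -u**2 + v**2. Cubic part: u**3 + u**2*v + 2*v**3.
The quadratic part v**2 - u**2 = (v − u)(v + u) splits into two distinct linear factors, so there are two distinct tangent lines y − -1 = ±(x − 1) — this is a node (ordinary double point).
Classification: node.


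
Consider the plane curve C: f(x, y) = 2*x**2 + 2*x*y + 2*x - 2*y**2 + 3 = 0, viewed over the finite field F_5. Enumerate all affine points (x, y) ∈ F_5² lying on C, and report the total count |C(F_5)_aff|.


Affine F_5-points: {(0, 2), (0, 3), (1, 3), (2, 0), (2, 2)}; count = 5.

For each of the 25 pairs (x, y) ∈ F_5², evaluate f(x, y) mod 5. Record the zeros.
  x = 0: [0↦3, 1↦1, 2↦0, 3↦0, 4↦1]  zeros at y ∈ {2, 3}
  x = 1: [0↦2, 1↦2, 2↦3, 3↦0, 4↦3]  zeros at y ∈ {3}
  x = 2: [0↦0, 1↦2, 2↦0, 3↦4, 4↦4]  zeros at y ∈ {0, 2}
  x = 3: [0↦2, 1↦1, 2↦1, 3↦2, 4↦4]  zeros at y ∈ ∅
  x = 4: [0↦3, 1↦4, 2↦1, 3↦4, 4↦3]  zeros at y ∈ ∅
Collecting zeros: affine points = {(0, 2), (0, 3), (1, 3), (2, 0), (2, 2)}.
Total count |C(F_5)_aff| = 5.


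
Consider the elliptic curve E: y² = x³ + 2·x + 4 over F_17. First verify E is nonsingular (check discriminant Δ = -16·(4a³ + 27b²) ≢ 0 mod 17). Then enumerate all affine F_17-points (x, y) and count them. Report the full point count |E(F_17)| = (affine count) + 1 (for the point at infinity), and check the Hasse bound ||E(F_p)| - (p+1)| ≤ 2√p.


Affine points = {(0, 2), (0, 15), (2, 4), (2, 13), (4, 5), (4, 12), (7, 2), (7, 15), (10, 2), (10, 15), (13, 0), (15, 3), (15, 14), (16, 1), (16, 16)}; affine count = 15; |E(F_17)| = 16.

Discriminant check: Δ ∝ 4a³ + 27b² = 4·2³ + 27·4² = 4·8 + 27·16 ≡ 5 (mod 17). Nonzero ⇒ E is nonsingular.
For each x ∈ F_17, compute rhs = x³ + 2·x + 4 mod 17, then count y ∈ F_17 with y² ≡ rhs.
  x = 0: rhs = 4, matching y values: 2, 15 (2 points).
  x = 1: rhs = 7, matching y values: none (0 points).
  x = 2: rhs = 16, matching y values: 4, 13 (2 points).
  x = 3: rhs = 3, matching y values: none (0 points).
  x = 4: rhs = 8, matching y values: 5, 12 (2 points).
  x = 5: rhs = 3, matching y values: none (0 points).
  x = 6: rhs = 11, matching y values: none (0 points).
  x = 7: rhs = 4, matching y values: 2, 15 (2 points).
  x = 8: rhs = 5, matching y values: none (0 points).
  x = 9: rhs = 3, matching y values: none (0 points).
  x = 10: rhs = 4, matching y values: 2, 15 (2 points).
  x = 11: rhs = 14, matching y values: none (0 points).
  x = 12: rhs = 5, matching y values: none (0 points).
  x = 13: rhs = 0, matching y values: 0 (1 points).
  x = 14: rhs = 5, matching y values: none (0 points).
  x = 15: rhs = 9, matching y values: 3, 14 (2 points).
  x = 16: rhs = 1, matching y values: 1, 16 (2 points).
Total affine count: 15.
Full point count |E(F_17)| = 15 + 1 = 16.
Hasse bound: |16 − (17+1)| = |-2| = 2 ≤ 2√17 ≈ 8.2462 ✓.


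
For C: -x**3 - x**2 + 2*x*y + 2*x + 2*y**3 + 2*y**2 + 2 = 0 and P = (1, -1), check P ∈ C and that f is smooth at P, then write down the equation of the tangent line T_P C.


Tangent line at P: -5*x + 4*y + 9 = 0.

Step 1: f(1, -1) = 0, so P lies on C.
Step 2: partial derivatives
  f_x(x, y) = -3*x**2 - 2*x + 2*y + 2, f_y(x, y) = 2*x + 6*y**2 + 4*y.
  f_x(P) = -5, f_y(P) = 4 (gradient nonzero, so P is smooth).
Step 3: tangent line at P: -5·(x − 1) + 4·(y − -1) = 0.
Expanding: -5*x + 4*y + 9 = 0.


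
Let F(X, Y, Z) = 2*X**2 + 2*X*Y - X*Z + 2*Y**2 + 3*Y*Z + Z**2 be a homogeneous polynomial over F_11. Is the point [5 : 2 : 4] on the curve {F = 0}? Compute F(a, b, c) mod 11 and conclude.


F(5,2,4) ≡ 10 (mod 11); P is NOT on the curve.

Evaluate F(5, 2, 4) term-by-term (mod 11).
  2*X**2 ↦ 2·25·1·1 = 50
  2*X*Y ↦ 2·5·2·1 = 20
  -X*Z ↦ -1·5·1·4 = -20
  2*Y**2 ↦ 2·1·4·1 = 8
  3*Y*Z ↦ 3·1·2·4 = 24
  Z**2 ↦ 1·1·1·16 = 16
Sum: F(5, 2, 4) = (50) + (20) + (-20) + (8) + (24) + (16) = 98.
Reducing mod 11: 98 ≡ 10 (mod 11).
Since F(a, b, c) ≡ 10 ≠ 0 (mod 11), P does NOT lie on the curve.


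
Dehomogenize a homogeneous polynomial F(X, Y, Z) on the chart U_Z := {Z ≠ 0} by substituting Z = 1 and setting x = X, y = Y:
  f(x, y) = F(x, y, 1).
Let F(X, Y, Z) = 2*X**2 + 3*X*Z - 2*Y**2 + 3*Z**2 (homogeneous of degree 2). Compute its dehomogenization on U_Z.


f(x, y) = 2*x**2 + 3*x - 2*y**2 + 3

On U_Z we set Z = 1. Each monomial c·X^i·Y^j·Z^k in F becomes c·x^i·y^j·1^k = c·x^i·y^j.
Substituting Z = 1: F(X, Y, 1) = 2*x**2 + 3*x - 2*y**2 + 3.
Note: deg(f) ≤ deg(F) = 2; strict inequality happens when F is divisible by Z (lost terms).


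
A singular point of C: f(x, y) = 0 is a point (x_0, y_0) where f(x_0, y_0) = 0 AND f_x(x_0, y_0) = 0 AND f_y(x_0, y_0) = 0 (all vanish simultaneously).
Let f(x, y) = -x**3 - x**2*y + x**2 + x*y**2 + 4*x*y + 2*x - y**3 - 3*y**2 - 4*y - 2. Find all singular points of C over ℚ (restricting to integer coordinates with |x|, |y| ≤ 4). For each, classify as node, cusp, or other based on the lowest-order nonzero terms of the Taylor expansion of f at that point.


Singular points: {(1, -1)}; classification: node.

Compute partial derivatives:
  f_x = -3*x**2 - 2*x*y + 2*x + y**2 + 4*y + 2.
  f_y = -x**2 + 2*x*y + 4*x - 3*y**2 - 6*y - 4.
Scan x_0 ∈ {−4, ..., 4}. For each x_0, f_y(x_0, y) is a polynomial in y; find its integer roots y ∈ {−4, ..., 4}, then test f_x and f at those candidates.
  x = -4: f_y(-4, y) = -3*y**2 - 14*y - 36; no integer root y with |y| ≤ 4.
  x = -3: f_y(-3, y) = -3*y**2 - 12*y - 25; no integer root y with |y| ≤ 4.
  x = -2: f_y(-2, y) = -3*y**2 - 10*y - 16; no integer root y with |y| ≤ 4.
  x = -1: f_y(-1, y) = -3*y**2 - 8*y - 9; no integer root y with |y| ≤ 4.
  x = 0: f_y(0, y) = -3*y**2 - 6*y - 4; no integer root y with |y| ≤ 4.
  x = 1: f_y(1, y) = -3*y**2 - 4*y - 1; vanishes at y ∈ {-1}. (1, -1): f_x = 0, f = 0 — SINGULAR.
  x = 2: f_y(2, y) = -3*y**2 - 2*y; vanishes at y ∈ {0}. (2, 0): f_x = -6 ≠ 0.
  x = 3: f_y(3, y) = -3*y**2 - 1; no integer root y with |y| ≤ 4.
  x = 4: f_y(4, y) = -3*y**2 + 2*y - 4; no integer root y with |y| ≤ 4.
Only singular point on the grid: (1, -1).
Classify: substitute x = 1 + u, y = -1 + v and expand: f = -u**3 - u**2*v - u**2 + u*v**2 - v**3 + v**2.
No constant or linear terms (consistent with a singular point). Quadratic part: -u**2 + v**2. Cubic part: -u**3 - u**2*v + u*v**2 - v**3.
The quadratic part v**2 - u**2 = (v − u)(v + u) splits into two distinct linear factors, so there are two distinct tangent lines y − -1 = ±(x − 1) — this is a node (ordinary double point).
Classification: node.


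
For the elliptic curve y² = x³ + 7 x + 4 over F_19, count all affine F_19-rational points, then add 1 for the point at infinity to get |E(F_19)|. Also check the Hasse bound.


Affine points = {(0, 2), (0, 17), (2, 8), (2, 11), (4, 1), (4, 18), (7, 4), (7, 15), (9, 6), (9, 13), (11, 5), (11, 14), (12, 7), (12, 12), (15, 8), (15, 11), (17, 1), (17, 18)}; affine count = 18; |E(F_19)| = 19.

Discriminant check: Δ ∝ 4a³ + 27b² = 4·7³ + 27·4² = 4·343 + 27·16 ≡ 18 (mod 19). Nonzero ⇒ E is nonsingular.
For each x ∈ F_19, compute rhs = x³ + 7·x + 4 mod 19, then count y ∈ F_19 with y² ≡ rhs.
  x = 0: rhs = 4, matching y values: 2, 17 (2 points).
  x = 1: rhs = 12, matching y values: none (0 points).
  x = 2: rhs = 7, matching y values: 8, 11 (2 points).
  x = 3: rhs = 14, matching y values: none (0 points).
  x = 4: rhs = 1, matching y values: 1, 18 (2 points).
  x = 5: rhs = 12, matching y values: none (0 points).
  x = 6: rhs = 15, matching y values: none (0 points).
  x = 7: rhs = 16, matching y values: 4, 15 (2 points).
  x = 8: rhs = 2, matching y values: none (0 points).
  x = 9: rhs = 17, matching y values: 6, 13 (2 points).
  x = 10: rhs = 10, matching y values: none (0 points).
  x = 11: rhs = 6, matching y values: 5, 14 (2 points).
  x = 12: rhs = 11, matching y values: 7, 12 (2 points).
  x = 13: rhs = 12, matching y values: none (0 points).
  x = 14: rhs = 15, matching y values: none (0 points).
  x = 15: rhs = 7, matching y values: 8, 11 (2 points).
  x = 16: rhs = 13, matching y values: none (0 points).
  x = 17: rhs = 1, matching y values: 1, 18 (2 points).
  x = 18: rhs = 15, matching y values: none (0 points).
Total affine count: 18.
Full point count |E(F_19)| = 18 + 1 = 19.
Hasse bound: |19 − (19+1)| = |-1| = 1 ≤ 2√19 ≈ 8.7178 ✓.


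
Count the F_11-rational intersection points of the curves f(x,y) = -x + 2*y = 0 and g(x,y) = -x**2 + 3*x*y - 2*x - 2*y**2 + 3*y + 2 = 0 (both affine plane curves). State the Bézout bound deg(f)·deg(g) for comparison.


Common zeros: {(4, 2)}; count = 1; Bézout bound = 2.

deg(f) = 1, deg(g) = 2, so Bézout bound = 2.
Scan x ∈ F_11. For each x, list the y ∈ F_11 with f(x, y) ≡ 0 and those with g(x, y) ≡ 0 (mod 11); the common zeros in that column are the intersection.
  x = 0: f ≡ 0 at y ∈ {0}; g ≡ 0 at y ∈ {2, 5}; common: ∅.
  x = 1: f ≡ 0 at y ∈ {6}; g ≡ 0 at y ∈ ∅; common: ∅.
  x = 2: f ≡ 0 at y ∈ {1}; g ≡ 0 at y ∈ {5}; common: ∅.
  x = 3: f ≡ 0 at y ∈ {7}; g ≡ 0 at y ∈ ∅; common: ∅.
  x = 4: f ≡ 0 at y ∈ {2}; g ≡ 0 at y ∈ {0, 2}; common: {2}.
  x = 5: f ≡ 0 at y ∈ {8}; g ≡ 0 at y ∈ {0, 9}; common: ∅.
  x = 6: f ≡ 0 at y ∈ {3}; g ≡ 0 at y ∈ ∅; common: ∅.
  x = 7: f ≡ 0 at y ∈ {9}; g ≡ 0 at y ∈ {6}; common: ∅.
  x = 8: f ≡ 0 at y ∈ {4}; g ≡ 0 at y ∈ ∅; common: ∅.
  x = 9: f ≡ 0 at y ∈ {10}; g ≡ 0 at y ∈ {6, 9}; common: ∅.
  x = 10: f ≡ 0 at y ∈ {5}; g ≡ 0 at y ∈ ∅; common: ∅.
Collecting: common zeros = {(4, 2)}, so the count is 1.
Comparison with the Bézout bound: 1 ≤ 2 = deg(f)·deg(g), as expected for curves with no common component (the affine F_11-count falls short of the bound because intersections may lie at infinity, over extension fields, or carry multiplicity).


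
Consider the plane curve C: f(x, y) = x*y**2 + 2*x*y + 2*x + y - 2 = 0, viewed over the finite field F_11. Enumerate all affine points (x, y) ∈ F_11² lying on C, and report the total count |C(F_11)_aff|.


Affine F_11-points: {(0, 2), (1, 0), (1, 8), (2, 5), (2, 9), (3, 6), (3, 10), (5, 4), (5, 7), (9, 1), (9, 3)}; count = 11.

For each of the 121 pairs (x, y) ∈ F_11², evaluate f(x, y) mod 11. Record the zeros.
  x = 0: [0↦9, 1↦10, 2↦0, 3↦1, 4↦2, 5↦3, 6↦4, 7↦5, 8↦6, 9↦7, 10↦8]  zeros at y ∈ {2}
  x = 1: [0↦0, 1↦4, 2↦10, 3↦7, 4↦6, 5↦7, 6↦10, 7↦4, 8↦0, 9↦9, 10↦9]  zeros at y ∈ {0, 8}
  x = 2: [0↦2, 1↦9, 2↦9, 3↦2, 4↦10, 5↦0, 6↦5, 7↦3, 8↦5, 9↦0, 10↦10]  zeros at y ∈ {5, 9}
  x = 3: [0↦4, 1↦3, 2↦8, 3↦8, 4↦3, 5↦4, 6↦0, 7↦2, 8↦10, 9↦2, 10↦0]  zeros at y ∈ {6, 10}
  x = 4: [0↦6, 1↦8, 2↦7, 3↦3, 4↦7, 5↦8, 6↦6, 7↦1, 8↦4, 9↦4, 10↦1]  zeros at y ∈ ∅
  x = 5: [0↦8, 1↦2, 2↦6, 3↦9, 4↦0, 5↦1, 6↦1, 7↦0, 8↦9, 9↦6, 10↦2]  zeros at y ∈ {4, 7}
  x = 6: [0↦10, 1↦7, 2↦5, 3↦4, 4↦4, 5↦5, 6↦7, 7↦10, 8↦3, 9↦8, 10↦3]  zeros at y ∈ ∅
  x = 7: [0↦1, 1↦1, 2↦4, 3↦10, 4↦8, 5↦9, 6↦2, 7↦9, 8↦8, 9↦10, 10↦4]  zeros at y ∈ ∅
  x = 8: [0↦3, 1↦6, 2↦3, 3↦5, 4↦1, 5↦2, 6↦8, 7↦8, 8↦2, 9↦1, 10↦5]  zeros at y ∈ ∅
  x = 9: [0↦5, 1↦0, 2↦2, 3↦0, 4↦5, 5↦6, 6↦3, 7↦7, 8↦7, 9↦3, 10↦6]  zeros at y ∈ {1, 3}
  x = 10: [0↦7, 1↦5, 2↦1, 3↦6, 4↦9, 5↦10, 6↦9, 7↦6, 8↦1, 9↦5, 10↦7]  zeros at y ∈ ∅
Collecting zeros: affine points = {(0, 2), (1, 0), (1, 8), (2, 5), (2, 9), (3, 6), (3, 10), (5, 4), (5, 7), (9, 1), (9, 3)}.
Total count |C(F_11)_aff| = 11.


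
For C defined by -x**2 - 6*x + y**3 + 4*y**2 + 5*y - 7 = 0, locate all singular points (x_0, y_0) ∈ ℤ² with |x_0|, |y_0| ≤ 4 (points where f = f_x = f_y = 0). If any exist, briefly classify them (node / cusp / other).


Singular points: {(-3, -1)}; classification: node.

Compute partial derivatives:
  f_x = -2*x - 6.
  f_y = 3*y**2 + 8*y + 5.
Scan x_0 ∈ {−4, ..., 4}. For each x_0, f_y(x_0, y) is a polynomial in y; find its integer roots y ∈ {−4, ..., 4}, then test f_x and f at those candidates.
  x = -4: f_y(-4, y) = 3*y**2 + 8*y + 5; vanishes at y ∈ {-1}. (-4, -1): f_x = 2 ≠ 0.
  x = -3: f_y(-3, y) = 3*y**2 + 8*y + 5; vanishes at y ∈ {-1}. (-3, -1): f_x = 0, f = 0 — SINGULAR.
  x = -2: f_y(-2, y) = 3*y**2 + 8*y + 5; vanishes at y ∈ {-1}. (-2, -1): f_x = -2 ≠ 0.
  x = -1: f_y(-1, y) = 3*y**2 + 8*y + 5; vanishes at y ∈ {-1}. (-1, -1): f_x = -4 ≠ 0.
  x = 0: f_y(0, y) = 3*y**2 + 8*y + 5; vanishes at y ∈ {-1}. (0, -1): f_x = -6 ≠ 0.
  x = 1: f_y(1, y) = 3*y**2 + 8*y + 5; vanishes at y ∈ {-1}. (1, -1): f_x = -8 ≠ 0.
  x = 2: f_y(2, y) = 3*y**2 + 8*y + 5; vanishes at y ∈ {-1}. (2, -1): f_x = -10 ≠ 0.
  x = 3: f_y(3, y) = 3*y**2 + 8*y + 5; vanishes at y ∈ {-1}. (3, -1): f_x = -12 ≠ 0.
  x = 4: f_y(4, y) = 3*y**2 + 8*y + 5; vanishes at y ∈ {-1}. (4, -1): f_x = -14 ≠ 0.
Only singular point on the grid: (-3, -1).
Classify: substitute x = -3 + u, y = -1 + v and expand: f = -u**2 + v**3 + v**2.
No constant or linear terms (consistent with a singular point). Quadratic part: -u**2 + v**2. Cubic part: v**3.
The quadratic part v**2 - u**2 = (v − u)(v + u) splits into two distinct linear factors, so there are two distinct tangent lines y − -1 = ±(x − -3) — this is a node (ordinary double point).
Classification: node.


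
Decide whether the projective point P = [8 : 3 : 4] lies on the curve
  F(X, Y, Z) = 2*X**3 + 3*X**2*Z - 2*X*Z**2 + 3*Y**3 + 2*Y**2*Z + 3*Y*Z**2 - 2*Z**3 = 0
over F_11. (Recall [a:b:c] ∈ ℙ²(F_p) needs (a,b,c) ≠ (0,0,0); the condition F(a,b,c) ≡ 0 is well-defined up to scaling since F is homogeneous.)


F(8,3,4) ≡ 0 (mod 11); P is on the curve.

Evaluate F(8, 3, 4) term-by-term (mod 11).
  2*X**3 ↦ 2·512·1·1 = 1024
  3*X**2*Z ↦ 3·64·1·4 = 768
  -2*X*Z**2 ↦ -2·8·1·16 = -256
  3*Y**3 ↦ 3·1·27·1 = 81
  2*Y**2*Z ↦ 2·1·9·4 = 72
  3*Y*Z**2 ↦ 3·1·3·16 = 144
  -2*Z**3 ↦ -2·1·1·64 = -128
Sum: F(8, 3, 4) = (1024) + (768) + (-256) + (81) + (72) + (144) + (-128) = 1705.
Reducing mod 11: 1705 ≡ 0 (mod 11).
Since F(a, b, c) ≡ 0 (mod 11), P lies on the curve.


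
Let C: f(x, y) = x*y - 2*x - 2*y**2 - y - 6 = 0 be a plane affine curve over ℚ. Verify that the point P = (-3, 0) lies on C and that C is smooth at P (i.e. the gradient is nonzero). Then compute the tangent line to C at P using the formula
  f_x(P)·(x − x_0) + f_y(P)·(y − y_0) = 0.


Tangent line at P: -2*x - 4*y - 6 = 0.

Step 1: f(-3, 0) = 0, so P lies on C.
Step 2: partial derivatives
  f_x(x, y) = y - 2, f_y(x, y) = x - 4*y - 1.
  f_x(P) = -2, f_y(P) = -4 (gradient nonzero, so P is smooth).
Step 3: tangent line at P: -2·(x − -3) + -4·(y − 0) = 0.
Expanding: -2*x - 4*y - 6 = 0.


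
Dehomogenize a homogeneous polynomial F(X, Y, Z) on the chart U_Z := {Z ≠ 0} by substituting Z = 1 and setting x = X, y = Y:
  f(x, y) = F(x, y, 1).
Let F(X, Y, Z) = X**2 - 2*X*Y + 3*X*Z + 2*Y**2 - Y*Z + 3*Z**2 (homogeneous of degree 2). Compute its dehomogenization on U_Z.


f(x, y) = x**2 - 2*x*y + 3*x + 2*y**2 - y + 3

On U_Z we set Z = 1. Each monomial c·X^i·Y^j·Z^k in F becomes c·x^i·y^j·1^k = c·x^i·y^j.
Substituting Z = 1: F(X, Y, 1) = x**2 - 2*x*y + 3*x + 2*y**2 - y + 3.
Note: deg(f) ≤ deg(F) = 2; strict inequality happens when F is divisible by Z (lost terms).


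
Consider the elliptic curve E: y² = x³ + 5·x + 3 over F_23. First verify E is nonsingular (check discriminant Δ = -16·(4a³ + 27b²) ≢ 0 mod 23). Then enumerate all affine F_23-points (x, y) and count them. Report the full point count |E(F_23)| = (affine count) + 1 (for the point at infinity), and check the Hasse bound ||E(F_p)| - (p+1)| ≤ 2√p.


Affine points = {(0, 7), (0, 16), (1, 3), (1, 20), (4, 8), (4, 15), (7, 6), (7, 17), (8, 7), (8, 16), (9, 8), (9, 15), (10, 8), (10, 15), (11, 3), (11, 20), (15, 7), (15, 16), (16, 4), (16, 19), (21, 10), (21, 13)}; affine count = 22; |E(F_23)| = 23.

Discriminant check: Δ ∝ 4a³ + 27b² = 4·5³ + 27·3² = 4·125 + 27·9 ≡ 7 (mod 23). Nonzero ⇒ E is nonsingular.
For each x ∈ F_23, compute rhs = x³ + 5·x + 3 mod 23, then count y ∈ F_23 with y² ≡ rhs.
  x = 0: rhs = 3, matching y values: 7, 16 (2 points).
  x = 1: rhs = 9, matching y values: 3, 20 (2 points).
  x = 2: rhs = 21, matching y values: none (0 points).
  x = 3: rhs = 22, matching y values: none (0 points).
  x = 4: rhs = 18, matching y values: 8, 15 (2 points).
  x = 5: rhs = 15, matching y values: none (0 points).
  x = 6: rhs = 19, matching y values: none (0 points).
  x = 7: rhs = 13, matching y values: 6, 17 (2 points).
  x = 8: rhs = 3, matching y values: 7, 16 (2 points).
  x = 9: rhs = 18, matching y values: 8, 15 (2 points).
  x = 10: rhs = 18, matching y values: 8, 15 (2 points).
  x = 11: rhs = 9, matching y values: 3, 20 (2 points).
  x = 12: rhs = 20, matching y values: none (0 points).
  x = 13: rhs = 11, matching y values: none (0 points).
  x = 14: rhs = 11, matching y values: none (0 points).
  x = 15: rhs = 3, matching y values: 7, 16 (2 points).
  x = 16: rhs = 16, matching y values: 4, 19 (2 points).
  x = 17: rhs = 10, matching y values: none (0 points).
  x = 18: rhs = 14, matching y values: none (0 points).
  x = 19: rhs = 11, matching y values: none (0 points).
  x = 20: rhs = 7, matching y values: none (0 points).
  x = 21: rhs = 8, matching y values: 10, 13 (2 points).
  x = 22: rhs = 20, matching y values: none (0 points).
Total affine count: 22.
Full point count |E(F_23)| = 22 + 1 = 23.
Hasse bound: |23 − (23+1)| = |-1| = 1 ≤ 2√23 ≈ 9.5917 ✓.


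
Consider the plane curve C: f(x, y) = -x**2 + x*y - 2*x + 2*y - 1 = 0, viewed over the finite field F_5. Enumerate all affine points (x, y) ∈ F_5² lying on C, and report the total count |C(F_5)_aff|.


Affine F_5-points: {(0, 3), (1, 3), (2, 1), (4, 0)}; count = 4.

For each of the 25 pairs (x, y) ∈ F_5², evaluate f(x, y) mod 5. Record the zeros.
  x = 0: [0↦4, 1↦1, 2↦3, 3↦0, 4↦2]  zeros at y ∈ {3}
  x = 1: [0↦1, 1↦4, 2↦2, 3↦0, 4↦3]  zeros at y ∈ {3}
  x = 2: [0↦1, 1↦0, 2↦4, 3↦3, 4↦2]  zeros at y ∈ {1}
  x = 3: [0↦4, 1↦4, 2↦4, 3↦4, 4↦4]  zeros at y ∈ ∅
  x = 4: [0↦0, 1↦1, 2↦2, 3↦3, 4↦4]  zeros at y ∈ {0}
Collecting zeros: affine points = {(0, 3), (1, 3), (2, 1), (4, 0)}.
Total count |C(F_5)_aff| = 4.


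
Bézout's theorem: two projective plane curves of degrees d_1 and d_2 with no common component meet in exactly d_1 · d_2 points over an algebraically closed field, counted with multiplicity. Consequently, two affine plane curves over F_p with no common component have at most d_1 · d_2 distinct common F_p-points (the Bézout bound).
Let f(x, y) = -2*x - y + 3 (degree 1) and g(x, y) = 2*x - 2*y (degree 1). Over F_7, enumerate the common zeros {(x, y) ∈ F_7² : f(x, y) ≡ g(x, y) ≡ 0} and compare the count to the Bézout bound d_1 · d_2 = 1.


Common zeros: {(1, 1)}; count = 1; Bézout bound = 1.

deg(f) = 1, deg(g) = 1, so Bézout bound = 1.
Scan x ∈ F_7. For each x, list the y ∈ F_7 with f(x, y) ≡ 0 and those with g(x, y) ≡ 0 (mod 7); the common zeros in that column are the intersection.
  x = 0: f ≡ 0 at y ∈ {3}; g ≡ 0 at y ∈ {0}; common: ∅.
  x = 1: f ≡ 0 at y ∈ {1}; g ≡ 0 at y ∈ {1}; common: {1}.
  x = 2: f ≡ 0 at y ∈ {6}; g ≡ 0 at y ∈ {2}; common: ∅.
  x = 3: f ≡ 0 at y ∈ {4}; g ≡ 0 at y ∈ {3}; common: ∅.
  x = 4: f ≡ 0 at y ∈ {2}; g ≡ 0 at y ∈ {4}; common: ∅.
  x = 5: f ≡ 0 at y ∈ {0}; g ≡ 0 at y ∈ {5}; common: ∅.
  x = 6: f ≡ 0 at y ∈ {5}; g ≡ 0 at y ∈ {6}; common: ∅.
Collecting: common zeros = {(1, 1)}, so the count is 1.
Comparison with the Bézout bound: 1 ≤ 1 = deg(f)·deg(g), as expected for curves with no common component (the bound is attained).


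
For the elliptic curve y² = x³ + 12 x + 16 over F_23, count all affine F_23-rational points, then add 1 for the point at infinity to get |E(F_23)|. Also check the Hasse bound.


Affine points = {(0, 4), (0, 19), (1, 11), (1, 12), (2, 5), (2, 18), (4, 6), (4, 17), (7, 11), (7, 12), (8, 7), (8, 16), (9, 5), (9, 18), (10, 3), (10, 20), (12, 5), (12, 18), (13, 0), (15, 11), (15, 12), (16, 7), (16, 16), (17, 2), (17, 21), (22, 7), (22, 16)}; affine count = 27; |E(F_23)| = 28.

Discriminant check: Δ ∝ 4a³ + 27b² = 4·12³ + 27·16² = 4·1728 + 27·256 ≡ 1 (mod 23). Nonzero ⇒ E is nonsingular.
For each x ∈ F_23, compute rhs = x³ + 12·x + 16 mod 23, then count y ∈ F_23 with y² ≡ rhs.
  x = 0: rhs = 16, matching y values: 4, 19 (2 points).
  x = 1: rhs = 6, matching y values: 11, 12 (2 points).
  x = 2: rhs = 2, matching y values: 5, 18 (2 points).
  x = 3: rhs = 10, matching y values: none (0 points).
  x = 4: rhs = 13, matching y values: 6, 17 (2 points).
  x = 5: rhs = 17, matching y values: none (0 points).
  x = 6: rhs = 5, matching y values: none (0 points).
  x = 7: rhs = 6, matching y values: 11, 12 (2 points).
  x = 8: rhs = 3, matching y values: 7, 16 (2 points).
  x = 9: rhs = 2, matching y values: 5, 18 (2 points).
  x = 10: rhs = 9, matching y values: 3, 20 (2 points).
  x = 11: rhs = 7, matching y values: none (0 points).
  x = 12: rhs = 2, matching y values: 5, 18 (2 points).
  x = 13: rhs = 0, matching y values: 0 (1 points).
  x = 14: rhs = 7, matching y values: none (0 points).
  x = 15: rhs = 6, matching y values: 11, 12 (2 points).
  x = 16: rhs = 3, matching y values: 7, 16 (2 points).
  x = 17: rhs = 4, matching y values: 2, 21 (2 points).
  x = 18: rhs = 15, matching y values: none (0 points).
  x = 19: rhs = 19, matching y values: none (0 points).
  x = 20: rhs = 22, matching y values: none (0 points).
  x = 21: rhs = 7, matching y values: none (0 points).
  x = 22: rhs = 3, matching y values: 7, 16 (2 points).
Total affine count: 27.
Full point count |E(F_23)| = 27 + 1 = 28.
Hasse bound: |28 − (23+1)| = |4| = 4 ≤ 2√23 ≈ 9.5917 ✓.


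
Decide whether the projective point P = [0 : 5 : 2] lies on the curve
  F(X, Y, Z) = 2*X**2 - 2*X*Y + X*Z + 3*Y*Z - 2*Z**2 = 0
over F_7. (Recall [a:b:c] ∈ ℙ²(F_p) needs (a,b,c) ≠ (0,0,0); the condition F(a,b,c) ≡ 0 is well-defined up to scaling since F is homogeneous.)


F(0,5,2) ≡ 1 (mod 7); P is NOT on the curve.

Evaluate F(0, 5, 2) term-by-term (mod 7).
  2*X**2 ↦ 2·0·1·1 = 0
  -2*X*Y ↦ -2·0·5·1 = 0
  X*Z ↦ 1·0·1·2 = 0
  3*Y*Z ↦ 3·1·5·2 = 30
  -2*Z**2 ↦ -2·1·1·4 = -8
Sum: F(0, 5, 2) = (0) + (0) + (0) + (30) + (-8) = 22.
Reducing mod 7: 22 ≡ 1 (mod 7).
Since F(a, b, c) ≡ 1 ≠ 0 (mod 7), P does NOT lie on the curve.


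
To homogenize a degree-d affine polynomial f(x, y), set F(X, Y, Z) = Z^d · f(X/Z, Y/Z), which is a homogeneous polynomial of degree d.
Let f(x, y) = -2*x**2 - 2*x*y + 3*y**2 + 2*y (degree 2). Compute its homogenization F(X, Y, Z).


F(X, Y, Z) = -2*X**2 - 2*X*Y + 3*Y**2 + 2*Y*Z

deg(f) = 2.
Substitute x = X/Z, y = Y/Z into f, then multiply by Z^2.
  monomial -2·x^2·y^0 ↦ -2·X^2·Y^0·Z^0.
  monomial -2·x^1·y^1 ↦ -2·X^1·Y^1·Z^0.
  monomial 3·x^0·y^2 ↦ 3·X^0·Y^2·Z^0.
  monomial 2·x^0·y^1 ↦ 2·X^0·Y^1·Z^1.
Collecting: F(X, Y, Z) = -2*X**2 - 2*X*Y + 3*Y**2 + 2*Y*Z.


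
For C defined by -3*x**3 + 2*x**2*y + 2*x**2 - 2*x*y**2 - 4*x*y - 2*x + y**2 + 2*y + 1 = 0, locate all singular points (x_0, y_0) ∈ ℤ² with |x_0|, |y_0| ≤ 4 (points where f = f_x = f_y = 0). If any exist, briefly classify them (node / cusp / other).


Singular points: {(0, -1)}; classification: cusp.

Compute partial derivatives:
  f_x = -9*x**2 + 4*x*y + 4*x - 2*y**2 - 4*y - 2.
  f_y = 2*x**2 - 4*x*y - 4*x + 2*y + 2.
Scan x_0 ∈ {−4, ..., 4}. For each x_0, f_y(x_0, y) is a polynomial in y; find its integer roots y ∈ {−4, ..., 4}, then test f_x and f at those candidates.
  x = -4: f_y(-4, y) = 18*y + 50; no integer root y with |y| ≤ 4.
  x = -3: f_y(-3, y) = 14*y + 32; no integer root y with |y| ≤ 4.
  x = -2: f_y(-2, y) = 10*y + 18; no integer root y with |y| ≤ 4.
  x = -1: f_y(-1, y) = 6*y + 8; no integer root y with |y| ≤ 4.
  x = 0: f_y(0, y) = 2*y + 2; vanishes at y ∈ {-1}. (0, -1): f_x = 0, f = 0 — SINGULAR.
  x = 1: f_y(1, y) = -2*y; vanishes at y ∈ {0}. (1, 0): f_x = -7 ≠ 0.
  x = 2: f_y(2, y) = 2 - 6*y; no integer root y with |y| ≤ 4.
  x = 3: f_y(3, y) = 8 - 10*y; no integer root y with |y| ≤ 4.
  x = 4: f_y(4, y) = 18 - 14*y; no integer root y with |y| ≤ 4.
Only singular point on the grid: (0, -1).
Classify: substitute x = 0 + u, y = -1 + v and expand: f = -3*u**3 + 2*u**2*v - 2*u*v**2 + v**2.
No constant or linear terms (consistent with a singular point). Quadratic part: v**2. Cubic part: -3*u**3 + 2*u**2*v - 2*u*v**2.
The quadratic part v**2 is a perfect square, so there is a single (double) tangent line v = 0, i.e. y = -1. Restricting the cubic part to that line (v = 0) leaves -3*u**3 ≠ 0, so f is not divisible by v and the branch is v² ≈ 3*u**3 to lowest order — this is a cusp.
Classification: cusp.


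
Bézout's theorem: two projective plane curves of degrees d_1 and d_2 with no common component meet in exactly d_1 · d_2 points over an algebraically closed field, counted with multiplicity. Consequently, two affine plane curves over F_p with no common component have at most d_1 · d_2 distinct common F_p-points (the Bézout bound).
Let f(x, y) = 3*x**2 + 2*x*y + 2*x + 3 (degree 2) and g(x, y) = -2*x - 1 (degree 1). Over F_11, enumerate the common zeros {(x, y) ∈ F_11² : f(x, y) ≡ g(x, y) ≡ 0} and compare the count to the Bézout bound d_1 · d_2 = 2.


Common zeros: {(5, 0)}; count = 1; Bézout bound = 2.

deg(f) = 2, deg(g) = 1, so Bézout bound = 2.
Scan x ∈ F_11. For each x, list the y ∈ F_11 with f(x, y) ≡ 0 and those with g(x, y) ≡ 0 (mod 11); the common zeros in that column are the intersection.
  x = 0: f ≡ 0 at y ∈ ∅; g ≡ 0 at y ∈ ∅; common: ∅.
  x = 1: f ≡ 0 at y ∈ {7}; g ≡ 0 at y ∈ ∅; common: ∅.
  x = 2: f ≡ 0 at y ∈ {9}; g ≡ 0 at y ∈ ∅; common: ∅.
  x = 3: f ≡ 0 at y ∈ {5}; g ≡ 0 at y ∈ ∅; common: ∅.
  x = 4: f ≡ 0 at y ∈ {5}; g ≡ 0 at y ∈ ∅; common: ∅.
  x = 5: f ≡ 0 at y ∈ {0}; g ≡ 0 at y ∈ {0, 1, 2, 3, 4, 5, 6, 7, 8, 9, 10}; common: {0}.
  x = 6: f ≡ 0 at y ∈ {9}; g ≡ 0 at y ∈ ∅; common: ∅.
  x = 7: f ≡ 0 at y ∈ {4}; g ≡ 0 at y ∈ ∅; common: ∅.
  x = 8: f ≡ 0 at y ∈ {4}; g ≡ 0 at y ∈ ∅; common: ∅.
  x = 9: f ≡ 0 at y ∈ {0}; g ≡ 0 at y ∈ ∅; common: ∅.
  x = 10: f ≡ 0 at y ∈ {2}; g ≡ 0 at y ∈ ∅; common: ∅.
Collecting: common zeros = {(5, 0)}, so the count is 1.
Comparison with the Bézout bound: 1 ≤ 2 = deg(f)·deg(g), as expected for curves with no common component (the affine F_11-count falls short of the bound because intersections may lie at infinity, over extension fields, or carry multiplicity).


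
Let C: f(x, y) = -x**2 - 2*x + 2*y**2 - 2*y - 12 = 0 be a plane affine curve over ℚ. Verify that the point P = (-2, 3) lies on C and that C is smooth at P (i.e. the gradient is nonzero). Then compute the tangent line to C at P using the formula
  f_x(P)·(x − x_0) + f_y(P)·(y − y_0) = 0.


Tangent line at P: 2*x + 10*y - 26 = 0.

Step 1: f(-2, 3) = 0, so P lies on C.
Step 2: partial derivatives
  f_x(x, y) = -2*x - 2, f_y(x, y) = 4*y - 2.
  f_x(P) = 2, f_y(P) = 10 (gradient nonzero, so P is smooth).
Step 3: tangent line at P: 2·(x − -2) + 10·(y − 3) = 0.
Expanding: 2*x + 10*y - 26 = 0.


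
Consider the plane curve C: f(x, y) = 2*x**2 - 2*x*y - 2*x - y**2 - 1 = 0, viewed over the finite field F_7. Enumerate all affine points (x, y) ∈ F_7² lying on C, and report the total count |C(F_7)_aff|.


Affine F_7-points: {(1, 6), (2, 5), (4, 1), (4, 5), (5, 1), (5, 3), (6, 3), (6, 6)}; count = 8.

For each of the 49 pairs (x, y) ∈ F_7², evaluate f(x, y) mod 7. Record the zeros.
  x = 0: [0↦6, 1↦5, 2↦2, 3↦4, 4↦4, 5↦2, 6↦5]  zeros at y ∈ ∅
  x = 1: [0↦6, 1↦3, 2↦5, 3↦5, 4↦3, 5↦6, 6↦0]  zeros at y ∈ {6}
  x = 2: [0↦3, 1↦5, 2↦5, 3↦3, 4↦6, 5↦0, 6↦6]  zeros at y ∈ {5}
  x = 3: [0↦4, 1↦4, 2↦2, 3↦5, 4↦6, 5↦5, 6↦2]  zeros at y ∈ ∅
  x = 4: [0↦2, 1↦0, 2↦3, 3↦4, 4↦3, 5↦0, 6↦2]  zeros at y ∈ {1, 5}
  x = 5: [0↦4, 1↦0, 2↦1, 3↦0, 4↦4, 5↦6, 6↦6]  zeros at y ∈ {1, 3}
  x = 6: [0↦3, 1↦4, 2↦3, 3↦0, 4↦2, 5↦2, 6↦0]  zeros at y ∈ {3, 6}
Collecting zeros: affine points = {(1, 6), (2, 5), (4, 1), (4, 5), (5, 1), (5, 3), (6, 3), (6, 6)}.
Total count |C(F_7)_aff| = 8.


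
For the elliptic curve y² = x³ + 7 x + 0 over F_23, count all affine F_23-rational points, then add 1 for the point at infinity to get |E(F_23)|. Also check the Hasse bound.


Affine points = {(0, 0), (1, 10), (1, 13), (3, 5), (3, 18), (4, 0), (7, 1), (7, 22), (8, 4), (8, 19), (10, 9), (10, 14), (12, 8), (12, 15), (14, 6), (14, 17), (17, 8), (17, 15), (18, 1), (18, 22), (19, 0), (21, 1), (21, 22)}; affine count = 23; |E(F_23)| = 24.

Discriminant check: Δ ∝ 4a³ + 27b² = 4·7³ + 27·0² = 4·343 + 27·0 ≡ 15 (mod 23). Nonzero ⇒ E is nonsingular.
For each x ∈ F_23, compute rhs = x³ + 7·x + 0 mod 23, then count y ∈ F_23 with y² ≡ rhs.
  x = 0: rhs = 0, matching y values: 0 (1 points).
  x = 1: rhs = 8, matching y values: 10, 13 (2 points).
  x = 2: rhs = 22, matching y values: none (0 points).
  x = 3: rhs = 2, matching y values: 5, 18 (2 points).
  x = 4: rhs = 0, matching y values: 0 (1 points).
  x = 5: rhs = 22, matching y values: none (0 points).
  x = 6: rhs = 5, matching y values: none (0 points).
  x = 7: rhs = 1, matching y values: 1, 22 (2 points).
  x = 8: rhs = 16, matching y values: 4, 19 (2 points).
  x = 9: rhs = 10, matching y values: none (0 points).
  x = 10: rhs = 12, matching y values: 9, 14 (2 points).
  x = 11: rhs = 5, matching y values: none (0 points).
  x = 12: rhs = 18, matching y values: 8, 15 (2 points).
  x = 13: rhs = 11, matching y values: none (0 points).
  x = 14: rhs = 13, matching y values: 6, 17 (2 points).
  x = 15: rhs = 7, matching y values: none (0 points).
  x = 16: rhs = 22, matching y values: none (0 points).
  x = 17: rhs = 18, matching y values: 8, 15 (2 points).
  x = 18: rhs = 1, matching y values: 1, 22 (2 points).
  x = 19: rhs = 0, matching y values: 0 (1 points).
  x = 20: rhs = 21, matching y values: none (0 points).
  x = 21: rhs = 1, matching y values: 1, 22 (2 points).
  x = 22: rhs = 15, matching y values: none (0 points).
Total affine count: 23.
Full point count |E(F_23)| = 23 + 1 = 24.
Hasse bound: |24 − (23+1)| = |0| = 0 ≤ 2√23 ≈ 9.5917 ✓.


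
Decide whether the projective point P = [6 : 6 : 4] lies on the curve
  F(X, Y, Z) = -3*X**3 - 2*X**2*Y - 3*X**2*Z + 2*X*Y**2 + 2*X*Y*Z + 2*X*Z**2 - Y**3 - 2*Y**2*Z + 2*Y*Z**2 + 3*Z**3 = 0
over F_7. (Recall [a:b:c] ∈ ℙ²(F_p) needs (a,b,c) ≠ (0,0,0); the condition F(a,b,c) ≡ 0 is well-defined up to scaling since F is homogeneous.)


F(6,6,4) ≡ 1 (mod 7); P is NOT on the curve.

Evaluate F(6, 6, 4) term-by-term (mod 7).
  -3*X**3 ↦ -3·216·1·1 = -648
  -2*X**2*Y ↦ -2·36·6·1 = -432
  -3*X**2*Z ↦ -3·36·1·4 = -432
  2*X*Y**2 ↦ 2·6·36·1 = 432
  2*X*Y*Z ↦ 2·6·6·4 = 288
  2*X*Z**2 ↦ 2·6·1·16 = 192
  -Y**3 ↦ -1·1·216·1 = -216
  -2*Y**2*Z ↦ -2·1·36·4 = -288
  2*Y*Z**2 ↦ 2·1·6·16 = 192
  3*Z**3 ↦ 3·1·1·64 = 192
Sum: F(6, 6, 4) = (-648) + (-432) + (-432) + (432) + (288) + (192) + (-216) + (-288) + (192) + (192) = -720.
Reducing mod 7: -720 ≡ 1 (mod 7).
Since F(a, b, c) ≡ 1 ≠ 0 (mod 7), P does NOT lie on the curve.


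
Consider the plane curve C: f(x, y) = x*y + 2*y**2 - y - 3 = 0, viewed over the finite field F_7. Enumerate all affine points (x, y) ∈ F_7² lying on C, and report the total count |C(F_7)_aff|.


Affine F_7-points: {(0, 5), (0, 6), (2, 1), (2, 2), (3, 3), (6, 4)}; count = 6.

For each of the 49 pairs (x, y) ∈ F_7², evaluate f(x, y) mod 7. Record the zeros.
  x = 0: [0↦4, 1↦5, 2↦3, 3↦5, 4↦4, 5↦0, 6↦0]  zeros at y ∈ {5, 6}
  x = 1: [0↦4, 1↦6, 2↦5, 3↦1, 4↦1, 5↦5, 6↦6]  zeros at y ∈ ∅
  x = 2: [0↦4, 1↦0, 2↦0, 3↦4, 4↦5, 5↦3, 6↦5]  zeros at y ∈ {1, 2}
  x = 3: [0↦4, 1↦1, 2↦2, 3↦0, 4↦2, 5↦1, 6↦4]  zeros at y ∈ {3}
  x = 4: [0↦4, 1↦2, 2↦4, 3↦3, 4↦6, 5↦6, 6↦3]  zeros at y ∈ ∅
  x = 5: [0↦4, 1↦3, 2↦6, 3↦6, 4↦3, 5↦4, 6↦2]  zeros at y ∈ ∅
  x = 6: [0↦4, 1↦4, 2↦1, 3↦2, 4↦0, 5↦2, 6↦1]  zeros at y ∈ {4}
Collecting zeros: affine points = {(0, 5), (0, 6), (2, 1), (2, 2), (3, 3), (6, 4)}.
Total count |C(F_7)_aff| = 6.


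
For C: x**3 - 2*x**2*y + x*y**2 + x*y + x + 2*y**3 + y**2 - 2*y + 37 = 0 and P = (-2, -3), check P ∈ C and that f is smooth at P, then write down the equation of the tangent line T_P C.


Tangent line at P: -5*x + 48*y + 134 = 0.

Step 1: f(-2, -3) = 0, so P lies on C.
Step 2: partial derivatives
  f_x(x, y) = 3*x**2 - 4*x*y + y**2 + y + 1, f_y(x, y) = -2*x**2 + 2*x*y + x + 6*y**2 + 2*y - 2.
  f_x(P) = -5, f_y(P) = 48 (gradient nonzero, so P is smooth).
Step 3: tangent line at P: -5·(x − -2) + 48·(y − -3) = 0.
Expanding: -5*x + 48*y + 134 = 0.


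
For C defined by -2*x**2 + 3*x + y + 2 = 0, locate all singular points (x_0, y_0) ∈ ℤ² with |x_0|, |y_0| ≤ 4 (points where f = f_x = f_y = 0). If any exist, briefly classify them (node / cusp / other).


No singular points in the scanned grid; C is smooth there.

Compute partial derivatives:
  f_x = 3 - 4*x.
  f_y = 1.
f_y = 1 is a nonzero constant, so f_y never vanishes: no point (x, y) can satisfy f = f_x = f_y = 0. In particular no (x, y) ∈ {−4, ..., 4}² is singular; the curve is smooth.


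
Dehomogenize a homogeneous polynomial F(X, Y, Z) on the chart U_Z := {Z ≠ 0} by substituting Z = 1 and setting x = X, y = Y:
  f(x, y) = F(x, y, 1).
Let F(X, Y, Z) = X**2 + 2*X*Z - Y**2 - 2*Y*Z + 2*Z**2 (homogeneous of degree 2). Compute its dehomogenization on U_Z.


f(x, y) = x**2 + 2*x - y**2 - 2*y + 2

On U_Z we set Z = 1. Each monomial c·X^i·Y^j·Z^k in F becomes c·x^i·y^j·1^k = c·x^i·y^j.
Substituting Z = 1: F(X, Y, 1) = x**2 + 2*x - y**2 - 2*y + 2.
Note: deg(f) ≤ deg(F) = 2; strict inequality happens when F is divisible by Z (lost terms).


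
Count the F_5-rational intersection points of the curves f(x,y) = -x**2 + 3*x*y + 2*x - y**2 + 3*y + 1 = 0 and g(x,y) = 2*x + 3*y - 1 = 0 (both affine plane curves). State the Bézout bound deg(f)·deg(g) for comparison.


Common zeros: ∅; count = 0; Bézout bound = 2.

deg(f) = 2, deg(g) = 1, so Bézout bound = 2.
Scan x ∈ F_5. For each x, list the y ∈ F_5 with f(x, y) ≡ 0 and those with g(x, y) ≡ 0 (mod 5); the common zeros in that column are the intersection.
  x = 0: f ≡ 0 at y ∈ ∅; g ≡ 0 at y ∈ {2}; common: ∅.
  x = 1: f ≡ 0 at y ∈ {2, 4}; g ≡ 0 at y ∈ {3}; common: ∅.
  x = 2: f ≡ 0 at y ∈ {2}; g ≡ 0 at y ∈ {4}; common: ∅.
  x = 3: f ≡ 0 at y ∈ {3, 4}; g ≡ 0 at y ∈ {0}; common: ∅.
  x = 4: f ≡ 0 at y ∈ ∅; g ≡ 0 at y ∈ {1}; common: ∅.
Collecting: common zeros = ∅, so the count is 0.
Comparison with the Bézout bound: 0 ≤ 2 = deg(f)·deg(g), as expected for curves with no common component (the affine F_5-count falls short of the bound because intersections may lie at infinity, over extension fields, or carry multiplicity).
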